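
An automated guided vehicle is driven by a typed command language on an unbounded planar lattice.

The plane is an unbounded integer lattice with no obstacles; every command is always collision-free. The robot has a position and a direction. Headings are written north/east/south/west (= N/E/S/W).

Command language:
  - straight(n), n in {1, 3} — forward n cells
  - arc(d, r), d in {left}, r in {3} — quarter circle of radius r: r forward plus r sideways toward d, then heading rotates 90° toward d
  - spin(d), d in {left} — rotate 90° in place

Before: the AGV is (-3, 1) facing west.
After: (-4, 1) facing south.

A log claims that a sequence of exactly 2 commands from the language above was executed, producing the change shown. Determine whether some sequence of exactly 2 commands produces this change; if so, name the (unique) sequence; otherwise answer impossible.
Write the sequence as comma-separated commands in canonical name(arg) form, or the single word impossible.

key: position moved to (-4,1) AND the heading swung to S — translation plus rotation needed
t0: (-3, 1) facing west
step 1 (straight(1)): (-4, 1) facing west
step 2 (spin(left)): (-4, 1) facing south
uniquely the one of 16 2-step routes that fits.

straight(1), spin(left)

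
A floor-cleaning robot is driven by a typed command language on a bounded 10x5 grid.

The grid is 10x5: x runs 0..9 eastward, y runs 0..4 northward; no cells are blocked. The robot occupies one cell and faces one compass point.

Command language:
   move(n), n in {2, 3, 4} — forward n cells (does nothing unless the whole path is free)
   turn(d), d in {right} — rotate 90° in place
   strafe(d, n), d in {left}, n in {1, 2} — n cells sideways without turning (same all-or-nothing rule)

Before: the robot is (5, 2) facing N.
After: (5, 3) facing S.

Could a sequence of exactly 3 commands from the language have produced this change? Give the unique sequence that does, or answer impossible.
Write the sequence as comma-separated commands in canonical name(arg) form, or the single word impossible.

turn(right), strafe(left, 1), turn(right)

key: cell and facing (now S) both changed — the 3 commands mix motion and turning
from: (5, 2) facing N
step 1 (turn(right)): (5, 2) facing E
step 2 (strafe(left, 1)): (5, 3) facing E
step 3 (turn(right)): (5, 3) facing S
all 216 alternatives checked — unique.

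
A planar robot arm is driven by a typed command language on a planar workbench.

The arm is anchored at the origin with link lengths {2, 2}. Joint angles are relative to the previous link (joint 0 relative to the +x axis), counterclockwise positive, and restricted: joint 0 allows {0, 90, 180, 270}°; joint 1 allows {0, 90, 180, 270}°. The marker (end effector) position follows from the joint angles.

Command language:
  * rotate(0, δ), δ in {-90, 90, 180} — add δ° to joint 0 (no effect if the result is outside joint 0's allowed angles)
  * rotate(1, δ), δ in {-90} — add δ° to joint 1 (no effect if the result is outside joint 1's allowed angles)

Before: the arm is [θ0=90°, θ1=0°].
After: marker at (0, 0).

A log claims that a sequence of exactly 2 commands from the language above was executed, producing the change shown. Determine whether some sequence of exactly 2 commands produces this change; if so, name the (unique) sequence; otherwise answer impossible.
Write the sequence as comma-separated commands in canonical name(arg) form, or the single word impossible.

initial: [θ0=90°, θ1=0°]
1. rotate(1, -90) → [θ0=90°, θ1=270°]
2. rotate(1, -90) → [θ0=90°, θ1=180°]
no rival 2-sequence matches.

rotate(1, -90), rotate(1, -90)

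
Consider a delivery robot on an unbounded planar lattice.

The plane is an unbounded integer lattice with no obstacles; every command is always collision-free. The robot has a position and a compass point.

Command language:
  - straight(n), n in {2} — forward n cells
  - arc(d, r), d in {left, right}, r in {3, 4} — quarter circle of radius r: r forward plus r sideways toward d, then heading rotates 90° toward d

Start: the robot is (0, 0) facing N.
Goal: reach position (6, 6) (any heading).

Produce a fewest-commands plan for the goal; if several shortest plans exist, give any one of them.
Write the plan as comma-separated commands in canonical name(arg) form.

start: (0, 0) facing N
1. arc(right, 3) → (3, 3) facing E
2. arc(left, 3) → (6, 6) facing N
minimal: 2 command(s), checked below 2.

arc(right, 3), arc(left, 3)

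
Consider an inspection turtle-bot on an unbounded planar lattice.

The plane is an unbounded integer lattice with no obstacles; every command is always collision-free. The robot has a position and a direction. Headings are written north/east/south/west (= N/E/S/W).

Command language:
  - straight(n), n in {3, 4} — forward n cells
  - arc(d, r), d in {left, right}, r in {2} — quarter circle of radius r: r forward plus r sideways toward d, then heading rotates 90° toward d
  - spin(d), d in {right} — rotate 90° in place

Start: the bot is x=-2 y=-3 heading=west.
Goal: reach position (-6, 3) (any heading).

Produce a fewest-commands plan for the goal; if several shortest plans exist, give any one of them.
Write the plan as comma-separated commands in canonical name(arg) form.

straight(4), spin(right), straight(3), straight(3)

initial: x=-2 y=-3 heading=west
step 1 (straight(4)): x=-6 y=-3 heading=west
step 2 (spin(right)): x=-6 y=-3 heading=north
step 3 (straight(3)): x=-6 y=0 heading=north
step 4 (straight(3)): x=-6 y=3 heading=north
shorter routes all fall short; 4 is best.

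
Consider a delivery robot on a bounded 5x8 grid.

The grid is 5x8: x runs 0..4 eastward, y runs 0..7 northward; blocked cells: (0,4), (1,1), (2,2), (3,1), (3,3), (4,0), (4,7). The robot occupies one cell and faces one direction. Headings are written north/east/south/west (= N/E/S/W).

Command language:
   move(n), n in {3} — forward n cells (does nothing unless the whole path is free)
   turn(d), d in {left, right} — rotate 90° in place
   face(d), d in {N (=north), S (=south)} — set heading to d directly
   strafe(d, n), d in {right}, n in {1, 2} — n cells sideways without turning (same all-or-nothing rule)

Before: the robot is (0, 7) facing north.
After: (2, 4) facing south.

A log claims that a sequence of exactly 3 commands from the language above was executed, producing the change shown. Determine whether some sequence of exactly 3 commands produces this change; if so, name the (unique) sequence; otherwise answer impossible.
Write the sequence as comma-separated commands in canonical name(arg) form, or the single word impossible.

strafe(right, 2), face(S), move(3)

key: position moved to (2,4) AND the heading swung to S — translation plus rotation needed
start: (0, 7) facing north
[1] after strafe(right, 2): (2, 7) facing north
[2] after face(S): (2, 7) facing south
[3] after move(3): (2, 4) facing south
uniquely the one of 343 3-step routes that fits.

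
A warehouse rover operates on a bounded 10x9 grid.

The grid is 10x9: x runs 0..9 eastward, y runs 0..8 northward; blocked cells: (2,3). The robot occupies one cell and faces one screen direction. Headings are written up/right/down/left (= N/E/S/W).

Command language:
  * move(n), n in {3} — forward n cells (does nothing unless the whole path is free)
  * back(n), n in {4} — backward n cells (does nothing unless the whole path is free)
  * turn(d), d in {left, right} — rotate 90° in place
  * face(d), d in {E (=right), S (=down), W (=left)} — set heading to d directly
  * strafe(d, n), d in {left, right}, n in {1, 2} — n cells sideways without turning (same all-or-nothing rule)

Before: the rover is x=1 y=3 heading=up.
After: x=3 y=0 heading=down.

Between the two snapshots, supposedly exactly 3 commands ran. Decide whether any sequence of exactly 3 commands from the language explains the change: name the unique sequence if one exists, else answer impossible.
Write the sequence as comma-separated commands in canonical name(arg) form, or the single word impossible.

key: order matters: swapping face(S) and strafe(left, 2) lands elsewhere
t0: x=1 y=3 heading=up
1. face(S) → x=1 y=3 heading=down
2. move(3) → x=1 y=0 heading=down
3. strafe(left, 2) → x=3 y=0 heading=down
no other 3-command option fits: unique.

face(S), move(3), strafe(left, 2)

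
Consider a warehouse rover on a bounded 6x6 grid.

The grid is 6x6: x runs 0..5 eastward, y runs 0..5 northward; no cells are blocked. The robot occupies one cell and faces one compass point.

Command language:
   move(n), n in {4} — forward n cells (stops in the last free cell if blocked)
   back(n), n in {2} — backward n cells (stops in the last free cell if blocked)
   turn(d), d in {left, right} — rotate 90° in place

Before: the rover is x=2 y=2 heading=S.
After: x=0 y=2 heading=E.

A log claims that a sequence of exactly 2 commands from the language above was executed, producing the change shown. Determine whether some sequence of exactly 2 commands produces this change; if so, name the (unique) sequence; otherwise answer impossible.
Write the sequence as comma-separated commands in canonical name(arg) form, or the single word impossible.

turn(left), back(2)

key: position moved to (0,2) AND the heading swung to E — translation plus rotation needed
begin: x=2 y=2 heading=S
1. turn(left) → x=2 y=2 heading=E
2. back(2) → x=0 y=2 heading=E
no other 2-command option fits: unique.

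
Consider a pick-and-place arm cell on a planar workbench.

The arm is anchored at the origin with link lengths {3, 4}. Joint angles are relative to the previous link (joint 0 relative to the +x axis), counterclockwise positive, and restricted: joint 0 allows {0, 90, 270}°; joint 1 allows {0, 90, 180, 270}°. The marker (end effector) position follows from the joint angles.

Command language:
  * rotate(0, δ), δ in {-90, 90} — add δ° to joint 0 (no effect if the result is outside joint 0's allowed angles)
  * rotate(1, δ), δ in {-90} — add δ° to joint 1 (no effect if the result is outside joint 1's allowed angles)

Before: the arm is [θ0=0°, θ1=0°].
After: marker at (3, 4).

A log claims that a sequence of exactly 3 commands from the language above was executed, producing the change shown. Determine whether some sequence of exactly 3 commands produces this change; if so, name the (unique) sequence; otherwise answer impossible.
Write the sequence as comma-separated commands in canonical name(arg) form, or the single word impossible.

rotate(1, -90), rotate(1, -90), rotate(1, -90)

begin: [θ0=0°, θ1=0°]
t=1 rotate(1, -90) ⇒ [θ0=0°, θ1=270°]
t=2 rotate(1, -90) ⇒ [θ0=0°, θ1=180°]
t=3 rotate(1, -90) ⇒ [θ0=0°, θ1=90°]
no rival 3-sequence matches.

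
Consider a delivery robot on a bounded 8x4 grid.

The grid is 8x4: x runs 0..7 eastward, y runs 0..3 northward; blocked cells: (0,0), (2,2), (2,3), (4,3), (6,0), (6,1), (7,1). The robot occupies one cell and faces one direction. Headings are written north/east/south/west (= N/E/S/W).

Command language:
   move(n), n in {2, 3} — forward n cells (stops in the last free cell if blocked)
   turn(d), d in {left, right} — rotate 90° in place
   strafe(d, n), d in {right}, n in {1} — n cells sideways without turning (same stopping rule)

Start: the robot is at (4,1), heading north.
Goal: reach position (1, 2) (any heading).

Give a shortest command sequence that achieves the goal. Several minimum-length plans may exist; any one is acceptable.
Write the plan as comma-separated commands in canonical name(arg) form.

turn(left), move(3), strafe(right, 1)

start: at (4,1), heading north
[1] after turn(left): at (4,1), heading west
[2] after move(3): at (1,1), heading west
[3] after strafe(right, 1): at (1,2), heading west
no 2-step plan works, so 3 is optimal.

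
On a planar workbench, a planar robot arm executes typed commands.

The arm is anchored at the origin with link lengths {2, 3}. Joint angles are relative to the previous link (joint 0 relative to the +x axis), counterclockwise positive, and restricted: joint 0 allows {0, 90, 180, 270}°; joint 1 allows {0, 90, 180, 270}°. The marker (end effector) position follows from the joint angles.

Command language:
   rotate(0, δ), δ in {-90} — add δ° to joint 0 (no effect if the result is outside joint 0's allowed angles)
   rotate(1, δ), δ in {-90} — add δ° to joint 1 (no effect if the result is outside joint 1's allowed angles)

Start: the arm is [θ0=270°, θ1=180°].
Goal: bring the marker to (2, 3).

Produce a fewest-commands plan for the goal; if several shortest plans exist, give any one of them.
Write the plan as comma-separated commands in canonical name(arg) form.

begin: [θ0=270°, θ1=180°]
step 1 (rotate(1, -90)): [θ0=270°, θ1=90°]
step 2 (rotate(0, -90)): [θ0=180°, θ1=90°]
step 3 (rotate(0, -90)): [θ0=90°, θ1=90°]
step 4 (rotate(0, -90)): [θ0=0°, θ1=90°]
shorter routes all fall short; 4 is best.

rotate(1, -90), rotate(0, -90), rotate(0, -90), rotate(0, -90)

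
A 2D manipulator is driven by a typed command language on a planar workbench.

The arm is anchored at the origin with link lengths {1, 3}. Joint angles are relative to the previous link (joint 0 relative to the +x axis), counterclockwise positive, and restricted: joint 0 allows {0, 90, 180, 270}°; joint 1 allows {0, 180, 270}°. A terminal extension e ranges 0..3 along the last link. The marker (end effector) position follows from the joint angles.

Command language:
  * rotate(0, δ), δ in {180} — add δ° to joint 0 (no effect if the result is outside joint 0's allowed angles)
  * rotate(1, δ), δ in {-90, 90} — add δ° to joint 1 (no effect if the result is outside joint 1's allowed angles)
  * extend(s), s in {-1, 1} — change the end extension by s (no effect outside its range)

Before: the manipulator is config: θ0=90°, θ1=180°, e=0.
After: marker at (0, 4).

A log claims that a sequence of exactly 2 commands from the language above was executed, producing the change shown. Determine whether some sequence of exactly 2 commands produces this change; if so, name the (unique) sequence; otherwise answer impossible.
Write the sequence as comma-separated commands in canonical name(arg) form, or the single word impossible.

from: config: θ0=90°, θ1=180°, e=0
step 1 (rotate(1, 90)): config: θ0=90°, θ1=270°, e=0
step 2 (rotate(1, 90)): config: θ0=90°, θ1=0°, e=0
uniquely the one of 25 2-step routes that fits.

rotate(1, 90), rotate(1, 90)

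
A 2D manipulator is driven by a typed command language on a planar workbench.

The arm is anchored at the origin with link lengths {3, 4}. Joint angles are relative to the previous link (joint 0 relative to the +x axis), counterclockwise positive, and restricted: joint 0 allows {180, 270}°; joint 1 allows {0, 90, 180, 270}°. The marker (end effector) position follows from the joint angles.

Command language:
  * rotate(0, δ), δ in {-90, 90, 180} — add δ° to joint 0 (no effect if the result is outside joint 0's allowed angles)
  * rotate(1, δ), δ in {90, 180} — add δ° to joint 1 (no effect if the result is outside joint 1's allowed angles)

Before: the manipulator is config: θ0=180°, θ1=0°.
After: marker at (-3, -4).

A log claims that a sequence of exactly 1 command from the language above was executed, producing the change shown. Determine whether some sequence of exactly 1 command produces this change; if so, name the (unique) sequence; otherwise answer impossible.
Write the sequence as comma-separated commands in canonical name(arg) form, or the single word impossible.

begin: config: θ0=180°, θ1=0°
step 1 (rotate(1, 90)): config: θ0=180°, θ1=90°
uniquely the one of 5 1-step routes that fits.

rotate(1, 90)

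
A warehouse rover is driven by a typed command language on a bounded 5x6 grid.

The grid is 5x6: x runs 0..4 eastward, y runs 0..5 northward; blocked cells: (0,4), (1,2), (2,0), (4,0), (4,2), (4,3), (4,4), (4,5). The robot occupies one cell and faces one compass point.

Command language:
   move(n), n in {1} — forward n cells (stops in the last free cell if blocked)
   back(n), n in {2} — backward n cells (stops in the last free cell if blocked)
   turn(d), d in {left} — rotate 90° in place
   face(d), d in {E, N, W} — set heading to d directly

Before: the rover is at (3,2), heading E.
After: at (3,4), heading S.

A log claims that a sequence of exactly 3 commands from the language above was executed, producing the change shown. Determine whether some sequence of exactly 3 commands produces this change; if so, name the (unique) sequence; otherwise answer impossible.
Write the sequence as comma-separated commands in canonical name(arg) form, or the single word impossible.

key: position moved to (3,4) AND the heading swung to S — translation plus rotation needed
initial: at (3,2), heading E
step 1 (face(W)): at (3,2), heading W
step 2 (turn(left)): at (3,2), heading S
step 3 (back(2)): at (3,4), heading S
uniquely the one of 216 3-step routes that fits.

face(W), turn(left), back(2)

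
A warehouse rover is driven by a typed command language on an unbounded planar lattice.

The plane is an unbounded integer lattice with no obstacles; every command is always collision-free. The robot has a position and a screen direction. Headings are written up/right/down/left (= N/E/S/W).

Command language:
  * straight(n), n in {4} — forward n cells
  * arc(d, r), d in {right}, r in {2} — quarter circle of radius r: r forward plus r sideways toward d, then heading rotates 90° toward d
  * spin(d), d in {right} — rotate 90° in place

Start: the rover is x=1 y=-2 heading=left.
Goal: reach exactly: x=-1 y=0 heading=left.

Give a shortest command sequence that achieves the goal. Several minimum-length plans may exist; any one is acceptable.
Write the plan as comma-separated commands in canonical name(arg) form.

arc(right, 2), spin(right), spin(right), spin(right)

initial: x=1 y=-2 heading=left
t=1 arc(right, 2) ⇒ x=-1 y=0 heading=up
t=2 spin(right) ⇒ x=-1 y=0 heading=right
t=3 spin(right) ⇒ x=-1 y=0 heading=down
t=4 spin(right) ⇒ x=-1 y=0 heading=left
shorter routes all fall short; 4 is best.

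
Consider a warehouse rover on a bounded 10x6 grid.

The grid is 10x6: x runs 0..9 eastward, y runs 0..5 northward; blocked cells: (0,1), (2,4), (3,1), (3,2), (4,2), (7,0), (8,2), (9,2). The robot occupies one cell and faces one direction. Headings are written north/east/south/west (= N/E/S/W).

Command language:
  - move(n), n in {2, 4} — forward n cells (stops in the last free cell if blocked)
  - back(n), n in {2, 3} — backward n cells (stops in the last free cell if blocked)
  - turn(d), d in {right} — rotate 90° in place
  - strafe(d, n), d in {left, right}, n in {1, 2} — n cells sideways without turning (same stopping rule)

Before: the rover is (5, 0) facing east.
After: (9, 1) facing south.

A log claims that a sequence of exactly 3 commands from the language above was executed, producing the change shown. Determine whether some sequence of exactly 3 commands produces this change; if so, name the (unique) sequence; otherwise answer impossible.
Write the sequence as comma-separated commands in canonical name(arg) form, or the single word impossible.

key: order matters: swapping strafe(left, 1) and turn(right) lands elsewhere
begin: (5, 0) facing east
t=1 strafe(left, 1) ⇒ (5, 1) facing east
t=2 move(4) ⇒ (9, 1) facing east
t=3 turn(right) ⇒ (9, 1) facing south
no rival 3-sequence matches.

strafe(left, 1), move(4), turn(right)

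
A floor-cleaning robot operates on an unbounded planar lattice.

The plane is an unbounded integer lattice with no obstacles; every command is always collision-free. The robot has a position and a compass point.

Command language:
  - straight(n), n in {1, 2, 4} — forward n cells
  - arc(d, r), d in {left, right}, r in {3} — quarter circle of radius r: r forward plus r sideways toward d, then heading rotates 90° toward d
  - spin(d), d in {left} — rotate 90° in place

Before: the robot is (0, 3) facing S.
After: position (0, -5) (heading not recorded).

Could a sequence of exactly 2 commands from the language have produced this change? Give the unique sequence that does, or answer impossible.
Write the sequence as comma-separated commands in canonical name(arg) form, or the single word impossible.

straight(4), straight(4)

initial: (0, 3) facing S
1. straight(4) → (0, -1) facing S
2. straight(4) → (0, -5) facing S
no rival 2-sequence matches.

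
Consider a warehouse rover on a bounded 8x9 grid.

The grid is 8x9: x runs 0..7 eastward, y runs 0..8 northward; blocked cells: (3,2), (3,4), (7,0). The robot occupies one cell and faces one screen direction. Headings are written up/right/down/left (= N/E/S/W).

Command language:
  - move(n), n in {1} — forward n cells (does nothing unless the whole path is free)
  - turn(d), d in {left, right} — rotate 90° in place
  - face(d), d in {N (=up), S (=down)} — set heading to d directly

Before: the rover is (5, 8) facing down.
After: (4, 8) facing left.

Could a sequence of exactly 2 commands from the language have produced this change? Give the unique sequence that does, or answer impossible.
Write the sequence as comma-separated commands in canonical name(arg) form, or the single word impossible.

key: running move(1) before turn(right) would end elsewhere — order is forced
initial: (5, 8) facing down
1. turn(right) → (5, 8) facing left
2. move(1) → (4, 8) facing left
uniquely the one of 25 2-step routes that fits.

turn(right), move(1)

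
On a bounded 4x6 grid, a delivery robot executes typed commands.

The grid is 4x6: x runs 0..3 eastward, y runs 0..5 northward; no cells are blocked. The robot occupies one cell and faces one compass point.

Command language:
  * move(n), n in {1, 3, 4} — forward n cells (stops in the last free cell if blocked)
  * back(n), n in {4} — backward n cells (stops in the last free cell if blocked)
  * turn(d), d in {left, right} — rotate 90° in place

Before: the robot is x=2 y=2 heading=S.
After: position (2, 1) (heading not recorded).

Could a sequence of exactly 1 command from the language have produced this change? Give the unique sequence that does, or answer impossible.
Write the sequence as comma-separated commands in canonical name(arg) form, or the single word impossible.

move(1)

t0: x=2 y=2 heading=S
step 1 (move(1)): x=2 y=1 heading=S
uniquely the one of 6 1-step routes that fits.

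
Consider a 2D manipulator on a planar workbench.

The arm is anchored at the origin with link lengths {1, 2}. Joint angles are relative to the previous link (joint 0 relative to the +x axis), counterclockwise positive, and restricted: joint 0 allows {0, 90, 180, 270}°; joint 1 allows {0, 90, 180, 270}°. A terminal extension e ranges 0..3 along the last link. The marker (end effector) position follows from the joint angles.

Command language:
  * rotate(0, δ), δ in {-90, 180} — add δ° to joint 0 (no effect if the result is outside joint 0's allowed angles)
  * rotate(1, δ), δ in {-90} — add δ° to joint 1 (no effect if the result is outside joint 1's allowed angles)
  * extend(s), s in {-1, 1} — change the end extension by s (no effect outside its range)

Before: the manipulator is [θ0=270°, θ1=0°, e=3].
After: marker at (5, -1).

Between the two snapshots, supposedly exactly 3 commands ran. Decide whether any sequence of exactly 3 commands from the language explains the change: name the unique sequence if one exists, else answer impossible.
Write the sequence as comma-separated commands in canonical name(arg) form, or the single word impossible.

from: [θ0=270°, θ1=0°, e=3]
1. rotate(1, -90) → [θ0=270°, θ1=270°, e=3]
2. rotate(1, -90) → [θ0=270°, θ1=180°, e=3]
3. rotate(1, -90) → [θ0=270°, θ1=90°, e=3]
all 125 alternatives checked — unique.

rotate(1, -90), rotate(1, -90), rotate(1, -90)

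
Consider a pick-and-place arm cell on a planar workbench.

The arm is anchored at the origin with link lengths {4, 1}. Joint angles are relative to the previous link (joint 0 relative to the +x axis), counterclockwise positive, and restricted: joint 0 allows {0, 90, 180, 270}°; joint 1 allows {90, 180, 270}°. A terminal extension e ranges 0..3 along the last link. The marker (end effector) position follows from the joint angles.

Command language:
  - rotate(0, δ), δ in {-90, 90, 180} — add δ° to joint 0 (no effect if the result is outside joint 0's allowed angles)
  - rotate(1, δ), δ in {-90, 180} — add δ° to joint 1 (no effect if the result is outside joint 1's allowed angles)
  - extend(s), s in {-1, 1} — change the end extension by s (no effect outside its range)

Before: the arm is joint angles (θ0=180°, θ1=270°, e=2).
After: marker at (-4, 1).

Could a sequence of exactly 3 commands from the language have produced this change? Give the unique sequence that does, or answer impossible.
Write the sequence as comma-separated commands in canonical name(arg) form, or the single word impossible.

from: joint angles (θ0=180°, θ1=270°, e=2)
step 1 (extend(-1)): joint angles (θ0=180°, θ1=270°, e=1)
step 2 (extend(-1)): joint angles (θ0=180°, θ1=270°, e=0)
step 3 (extend(-1)): joint angles (θ0=180°, θ1=270°, e=0)
no rival 3-sequence matches.

extend(-1), extend(-1), extend(-1)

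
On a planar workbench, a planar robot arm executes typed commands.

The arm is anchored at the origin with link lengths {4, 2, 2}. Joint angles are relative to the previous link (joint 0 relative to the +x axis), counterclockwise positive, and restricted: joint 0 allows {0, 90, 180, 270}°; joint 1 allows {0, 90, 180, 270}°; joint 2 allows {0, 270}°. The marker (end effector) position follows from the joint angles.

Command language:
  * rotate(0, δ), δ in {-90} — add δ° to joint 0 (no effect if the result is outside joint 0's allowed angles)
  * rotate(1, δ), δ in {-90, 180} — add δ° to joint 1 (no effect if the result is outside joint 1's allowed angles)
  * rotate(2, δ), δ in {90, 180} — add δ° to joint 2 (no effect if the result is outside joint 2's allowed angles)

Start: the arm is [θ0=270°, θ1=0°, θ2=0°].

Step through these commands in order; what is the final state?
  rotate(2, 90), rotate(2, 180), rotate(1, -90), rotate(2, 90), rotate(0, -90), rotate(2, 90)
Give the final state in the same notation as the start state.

initial: [θ0=270°, θ1=0°, θ2=0°]
1. rotate(2, 90) → [θ0=270°, θ1=0°, θ2=0°]
2. rotate(2, 180) → [θ0=270°, θ1=0°, θ2=0°]
3. rotate(1, -90) → [θ0=270°, θ1=270°, θ2=0°]
4. rotate(2, 90) → [θ0=270°, θ1=270°, θ2=0°]
5. rotate(0, -90) → [θ0=180°, θ1=270°, θ2=0°]
6. rotate(2, 90) → [θ0=180°, θ1=270°, θ2=0°]

[θ0=180°, θ1=270°, θ2=0°]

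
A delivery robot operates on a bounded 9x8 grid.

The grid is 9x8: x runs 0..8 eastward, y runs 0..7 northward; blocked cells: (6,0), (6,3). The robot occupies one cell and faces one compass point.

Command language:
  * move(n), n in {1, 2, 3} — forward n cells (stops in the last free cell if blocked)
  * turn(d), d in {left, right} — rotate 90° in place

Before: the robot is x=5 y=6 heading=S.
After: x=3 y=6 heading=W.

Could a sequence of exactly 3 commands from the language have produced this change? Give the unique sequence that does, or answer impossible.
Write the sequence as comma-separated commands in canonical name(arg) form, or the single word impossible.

key: order matters: swapping turn(right) and move(1) lands elsewhere
start: x=5 y=6 heading=S
1. turn(right) → x=5 y=6 heading=W
2. move(1) → x=4 y=6 heading=W
3. move(1) → x=3 y=6 heading=W
no rival 3-sequence matches.

turn(right), move(1), move(1)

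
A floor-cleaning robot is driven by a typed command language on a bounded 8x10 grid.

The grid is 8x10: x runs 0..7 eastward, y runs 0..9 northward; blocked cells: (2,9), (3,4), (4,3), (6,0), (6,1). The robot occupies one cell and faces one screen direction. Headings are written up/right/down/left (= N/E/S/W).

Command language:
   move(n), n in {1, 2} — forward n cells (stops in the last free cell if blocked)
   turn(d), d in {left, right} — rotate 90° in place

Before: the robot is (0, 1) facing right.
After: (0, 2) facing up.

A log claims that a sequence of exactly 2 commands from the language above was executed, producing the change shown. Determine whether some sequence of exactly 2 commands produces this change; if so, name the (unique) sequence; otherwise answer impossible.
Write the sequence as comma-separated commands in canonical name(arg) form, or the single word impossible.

turn(left), move(1)

key: running move(1) before turn(left) would end elsewhere — order is forced
start: (0, 1) facing right
step 1 (turn(left)): (0, 1) facing up
step 2 (move(1)): (0, 2) facing up
all 16 alternatives checked — unique.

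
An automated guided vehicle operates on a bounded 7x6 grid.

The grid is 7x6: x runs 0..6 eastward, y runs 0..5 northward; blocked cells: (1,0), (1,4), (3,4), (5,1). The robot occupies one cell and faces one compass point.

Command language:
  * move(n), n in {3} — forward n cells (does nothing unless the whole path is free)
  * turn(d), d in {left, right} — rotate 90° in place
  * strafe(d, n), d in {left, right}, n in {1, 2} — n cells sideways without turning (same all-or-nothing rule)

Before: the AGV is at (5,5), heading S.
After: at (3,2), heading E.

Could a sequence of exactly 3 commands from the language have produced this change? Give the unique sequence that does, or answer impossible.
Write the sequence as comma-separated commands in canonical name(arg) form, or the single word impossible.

key: cell and facing (now E) both changed — the 3 commands mix motion and turning
t0: at (5,5), heading S
[1] after move(3): at (5,2), heading S
[2] after strafe(right, 2): at (3,2), heading S
[3] after turn(left): at (3,2), heading E
all 343 alternatives checked — unique.

move(3), strafe(right, 2), turn(left)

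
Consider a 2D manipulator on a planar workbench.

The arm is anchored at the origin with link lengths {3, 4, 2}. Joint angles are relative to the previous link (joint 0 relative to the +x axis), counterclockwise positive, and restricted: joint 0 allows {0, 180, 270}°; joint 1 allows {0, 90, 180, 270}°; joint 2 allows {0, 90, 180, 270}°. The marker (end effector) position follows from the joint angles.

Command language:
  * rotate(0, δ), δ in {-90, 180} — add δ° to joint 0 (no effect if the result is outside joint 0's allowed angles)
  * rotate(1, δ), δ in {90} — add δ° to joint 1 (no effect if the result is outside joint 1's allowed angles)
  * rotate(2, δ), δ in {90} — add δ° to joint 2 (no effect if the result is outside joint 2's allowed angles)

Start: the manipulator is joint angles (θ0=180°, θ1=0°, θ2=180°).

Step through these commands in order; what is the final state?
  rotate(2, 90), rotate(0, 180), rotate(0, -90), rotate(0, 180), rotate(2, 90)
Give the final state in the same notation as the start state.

from: joint angles (θ0=180°, θ1=0°, θ2=180°)
t=1 rotate(2, 90) ⇒ joint angles (θ0=180°, θ1=0°, θ2=270°)
t=2 rotate(0, 180) ⇒ joint angles (θ0=0°, θ1=0°, θ2=270°)
t=3 rotate(0, -90) ⇒ joint angles (θ0=270°, θ1=0°, θ2=270°)
t=4 rotate(0, 180) ⇒ joint angles (θ0=270°, θ1=0°, θ2=270°)
t=5 rotate(2, 90) ⇒ joint angles (θ0=270°, θ1=0°, θ2=0°)

joint angles (θ0=270°, θ1=0°, θ2=0°)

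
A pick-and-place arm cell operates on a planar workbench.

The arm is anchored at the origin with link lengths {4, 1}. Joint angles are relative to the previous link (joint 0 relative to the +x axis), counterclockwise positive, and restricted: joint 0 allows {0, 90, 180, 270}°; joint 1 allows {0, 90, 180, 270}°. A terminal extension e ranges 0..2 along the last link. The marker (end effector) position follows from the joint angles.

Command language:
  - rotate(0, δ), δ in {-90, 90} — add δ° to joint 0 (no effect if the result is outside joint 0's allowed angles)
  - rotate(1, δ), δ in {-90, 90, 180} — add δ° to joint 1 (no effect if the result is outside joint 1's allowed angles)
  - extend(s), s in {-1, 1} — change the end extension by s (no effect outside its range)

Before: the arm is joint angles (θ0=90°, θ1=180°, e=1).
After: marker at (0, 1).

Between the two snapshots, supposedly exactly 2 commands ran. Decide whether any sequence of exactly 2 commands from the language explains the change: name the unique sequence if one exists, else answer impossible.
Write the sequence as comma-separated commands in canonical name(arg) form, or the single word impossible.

extend(1), extend(1)

start: joint angles (θ0=90°, θ1=180°, e=1)
step 1 (extend(1)): joint angles (θ0=90°, θ1=180°, e=2)
step 2 (extend(1)): joint angles (θ0=90°, θ1=180°, e=2)
no other 2-command option fits: unique.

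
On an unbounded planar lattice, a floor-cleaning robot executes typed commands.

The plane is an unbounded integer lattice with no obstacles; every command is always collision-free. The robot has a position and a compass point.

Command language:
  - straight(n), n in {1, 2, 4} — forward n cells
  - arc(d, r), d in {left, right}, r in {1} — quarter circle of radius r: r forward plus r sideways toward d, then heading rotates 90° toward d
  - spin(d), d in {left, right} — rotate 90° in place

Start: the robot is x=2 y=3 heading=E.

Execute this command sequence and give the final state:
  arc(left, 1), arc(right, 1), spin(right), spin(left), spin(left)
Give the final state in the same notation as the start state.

t0: x=2 y=3 heading=E
[1] after arc(left, 1): x=3 y=4 heading=N
[2] after arc(right, 1): x=4 y=5 heading=E
[3] after spin(right): x=4 y=5 heading=S
[4] after spin(left): x=4 y=5 heading=E
[5] after spin(left): x=4 y=5 heading=N

x=4 y=5 heading=N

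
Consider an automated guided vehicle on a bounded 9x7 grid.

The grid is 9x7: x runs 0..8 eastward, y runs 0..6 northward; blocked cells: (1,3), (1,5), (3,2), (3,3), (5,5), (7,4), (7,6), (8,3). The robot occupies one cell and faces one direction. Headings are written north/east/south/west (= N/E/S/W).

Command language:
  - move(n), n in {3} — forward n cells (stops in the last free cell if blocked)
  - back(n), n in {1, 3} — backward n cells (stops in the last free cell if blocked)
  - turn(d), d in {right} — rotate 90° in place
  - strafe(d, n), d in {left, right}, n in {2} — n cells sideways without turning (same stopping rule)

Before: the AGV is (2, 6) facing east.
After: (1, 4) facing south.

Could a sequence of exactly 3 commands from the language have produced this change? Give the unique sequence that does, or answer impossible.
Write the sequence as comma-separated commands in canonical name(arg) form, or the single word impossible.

strafe(right, 2), back(1), turn(right)

key: cell and facing (now S) both changed — the 3 commands mix motion and turning
t0: (2, 6) facing east
t=1 strafe(right, 2) ⇒ (2, 4) facing east
t=2 back(1) ⇒ (1, 4) facing east
t=3 turn(right) ⇒ (1, 4) facing south
all 216 alternatives checked — unique.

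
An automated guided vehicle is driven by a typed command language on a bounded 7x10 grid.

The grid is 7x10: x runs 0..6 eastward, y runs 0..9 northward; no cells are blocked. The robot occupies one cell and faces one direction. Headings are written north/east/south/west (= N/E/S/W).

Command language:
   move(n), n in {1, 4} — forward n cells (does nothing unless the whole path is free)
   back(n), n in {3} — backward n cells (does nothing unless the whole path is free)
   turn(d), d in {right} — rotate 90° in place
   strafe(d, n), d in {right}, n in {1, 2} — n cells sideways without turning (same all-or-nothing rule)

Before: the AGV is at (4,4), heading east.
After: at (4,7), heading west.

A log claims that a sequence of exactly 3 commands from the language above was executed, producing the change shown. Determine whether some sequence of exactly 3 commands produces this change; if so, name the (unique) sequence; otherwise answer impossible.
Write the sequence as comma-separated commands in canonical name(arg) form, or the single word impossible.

key: position moved to (4,7) AND the heading swung to W — translation plus rotation needed
initial: at (4,4), heading east
step 1 (turn(right)): at (4,4), heading south
step 2 (back(3)): at (4,7), heading south
step 3 (turn(right)): at (4,7), heading west
uniquely the one of 216 3-step routes that fits.

turn(right), back(3), turn(right)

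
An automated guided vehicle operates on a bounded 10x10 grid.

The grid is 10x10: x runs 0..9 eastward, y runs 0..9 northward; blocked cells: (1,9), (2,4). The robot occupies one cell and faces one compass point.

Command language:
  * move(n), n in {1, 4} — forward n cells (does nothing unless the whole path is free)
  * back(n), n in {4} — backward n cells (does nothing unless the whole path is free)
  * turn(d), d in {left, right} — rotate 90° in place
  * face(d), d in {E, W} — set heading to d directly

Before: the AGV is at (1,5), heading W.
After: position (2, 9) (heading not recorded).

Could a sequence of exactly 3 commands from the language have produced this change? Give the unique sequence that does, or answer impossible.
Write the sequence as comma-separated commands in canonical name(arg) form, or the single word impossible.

impossible

all 343 sequences checked — none match.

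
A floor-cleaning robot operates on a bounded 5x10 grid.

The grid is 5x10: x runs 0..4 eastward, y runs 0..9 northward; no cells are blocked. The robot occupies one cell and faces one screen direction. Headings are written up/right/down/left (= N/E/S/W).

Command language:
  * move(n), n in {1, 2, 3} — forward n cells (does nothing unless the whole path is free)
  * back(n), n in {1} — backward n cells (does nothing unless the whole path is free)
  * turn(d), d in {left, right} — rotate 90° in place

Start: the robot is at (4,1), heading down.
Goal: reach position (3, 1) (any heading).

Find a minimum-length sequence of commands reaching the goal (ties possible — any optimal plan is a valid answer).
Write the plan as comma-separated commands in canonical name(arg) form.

from: at (4,1), heading down
step 1 (turn(right)): at (4,1), heading left
step 2 (move(1)): at (3,1), heading left
nothing shorter than 2 reaches the goal.

turn(right), move(1)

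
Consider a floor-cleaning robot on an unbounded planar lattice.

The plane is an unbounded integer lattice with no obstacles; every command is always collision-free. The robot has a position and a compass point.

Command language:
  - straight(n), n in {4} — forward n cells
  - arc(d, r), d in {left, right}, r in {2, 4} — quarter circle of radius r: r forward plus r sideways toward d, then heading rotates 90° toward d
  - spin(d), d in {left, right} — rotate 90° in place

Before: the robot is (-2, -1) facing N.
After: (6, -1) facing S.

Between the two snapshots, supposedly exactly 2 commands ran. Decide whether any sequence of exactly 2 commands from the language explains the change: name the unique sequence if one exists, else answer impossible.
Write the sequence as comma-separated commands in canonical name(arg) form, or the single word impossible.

arc(right, 4), arc(right, 4)

key: cell and facing (now S) both changed — the 2 commands mix motion and turning
from: (-2, -1) facing N
[1] after arc(right, 4): (2, 3) facing E
[2] after arc(right, 4): (6, -1) facing S
all 49 alternatives checked — unique.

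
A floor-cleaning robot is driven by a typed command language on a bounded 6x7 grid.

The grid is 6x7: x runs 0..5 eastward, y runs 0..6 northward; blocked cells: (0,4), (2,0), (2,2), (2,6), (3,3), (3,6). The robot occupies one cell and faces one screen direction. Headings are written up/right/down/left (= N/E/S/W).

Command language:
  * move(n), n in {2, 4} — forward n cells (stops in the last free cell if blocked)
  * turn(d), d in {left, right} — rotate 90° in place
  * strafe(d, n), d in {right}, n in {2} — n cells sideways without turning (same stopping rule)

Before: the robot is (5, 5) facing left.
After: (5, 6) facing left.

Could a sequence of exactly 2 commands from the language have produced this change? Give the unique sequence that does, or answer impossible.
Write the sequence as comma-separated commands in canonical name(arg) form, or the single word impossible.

strafe(right, 2), strafe(right, 2)

key: still facing W at the end — nothing in the sequence rotates
start: (5, 5) facing left
[1] after strafe(right, 2): (5, 6) facing left
[2] after strafe(right, 2): (5, 6) facing left
all 25 alternatives checked — unique.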